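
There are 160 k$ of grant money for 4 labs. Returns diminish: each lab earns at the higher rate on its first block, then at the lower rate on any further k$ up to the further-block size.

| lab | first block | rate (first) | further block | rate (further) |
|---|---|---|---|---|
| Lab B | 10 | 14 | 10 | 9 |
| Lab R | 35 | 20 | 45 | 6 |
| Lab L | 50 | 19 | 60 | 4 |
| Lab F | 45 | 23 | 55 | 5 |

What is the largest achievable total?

2975

Order all 8 blocks by rate: Lab F/T1 23 > Lab R/T1 20 > Lab L/T1 19 > Lab B/T1 14 > Lab B/T2 9 > Lab R/T2 6 > Lab F/T2 5 > Lab L/T2 4.
Fill Lab F T1 block (45 at 23) → 115 left.
Lab R/T1 (20): +35 → 80 left.
Fill Lab L T1 block (50 at 19) → 30 left.
Lab B/T1 (14): +10 → 20 left.
Lab B/T2 (9): +10 → 10 left.
Lab R/T2: +10 of 45 at 6; pool empty.
Total = 23×45 + 20×35 + 19×50 + 14×10 + 9×10 + 6×10 = 2975.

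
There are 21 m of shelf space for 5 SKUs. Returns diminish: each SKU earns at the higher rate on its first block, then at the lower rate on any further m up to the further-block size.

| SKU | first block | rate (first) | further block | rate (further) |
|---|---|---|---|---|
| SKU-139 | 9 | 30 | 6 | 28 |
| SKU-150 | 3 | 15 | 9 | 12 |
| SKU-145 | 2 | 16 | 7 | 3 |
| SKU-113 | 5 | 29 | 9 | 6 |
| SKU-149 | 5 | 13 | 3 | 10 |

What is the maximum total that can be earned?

Order all 10 blocks by rate: SKU-139/T1 30 > SKU-113/T1 29 > SKU-139/T2 28 > SKU-145/T1 16 > SKU-150/T1 15 > SKU-149/T1 13 > SKU-150/T2 12 > SKU-149/T2 10 > SKU-113/T2 6 > SKU-145/T2 3.
SKU-139/T1 (30): +9 ; 12 left.
Fill SKU-113 T1 block (5 at 29) ; 7 left.
SKU-139/T2 (28): +6 ; 1 left.
1 remain; put them into SKU-145 T1 at 16.
Total = 30×9 + 29×5 + 28×6 + 16×1 = 599.

599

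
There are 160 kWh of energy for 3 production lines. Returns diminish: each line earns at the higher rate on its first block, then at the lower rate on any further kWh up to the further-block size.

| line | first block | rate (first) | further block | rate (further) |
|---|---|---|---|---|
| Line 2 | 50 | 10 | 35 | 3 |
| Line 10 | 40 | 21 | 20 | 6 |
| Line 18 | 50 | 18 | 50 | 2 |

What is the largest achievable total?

Order all 6 blocks by rate: Line 10/T1 21 > Line 18/T1 18 > Line 2/T1 10 > Line 10/T2 6 > Line 2/T2 3 > Line 18/T2 2.
Line 10/T1 (21): +40 — 120 left.
Line 18/T1 (18): +50 — 70 left.
Line 2/T1 (10): +50 — 20 left.
Line 10/T2 (6): +20 — 0 left.
Total = 21×40 + 18×50 + 10×50 + 6×20 = 2360.

2360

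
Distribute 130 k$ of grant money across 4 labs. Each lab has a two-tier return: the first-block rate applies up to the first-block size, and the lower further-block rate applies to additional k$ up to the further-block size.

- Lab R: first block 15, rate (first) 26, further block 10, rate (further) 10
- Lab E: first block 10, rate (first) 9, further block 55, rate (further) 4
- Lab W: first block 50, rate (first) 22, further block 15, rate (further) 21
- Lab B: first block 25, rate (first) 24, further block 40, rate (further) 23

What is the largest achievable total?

Order all 8 blocks by rate: Lab R/tier1 26 > Lab B/tier1 24 > Lab B/tier2 23 > Lab W/tier1 22 > Lab W/tier2 21 > Lab R/tier2 10 > Lab E/tier1 9 > Lab E/tier2 4.
Lab R/tier1 (26): +15 → 115 left.
Lab B/tier1 (24): +25 → 90 left.
Fill Lab B tier2 block (40 at 23) → 50 left.
Lab W tier1 at 22: fill all 50 → 0 left.
Total = 26×15 + 24×25 + 23×40 + 22×50 = 3010.

3010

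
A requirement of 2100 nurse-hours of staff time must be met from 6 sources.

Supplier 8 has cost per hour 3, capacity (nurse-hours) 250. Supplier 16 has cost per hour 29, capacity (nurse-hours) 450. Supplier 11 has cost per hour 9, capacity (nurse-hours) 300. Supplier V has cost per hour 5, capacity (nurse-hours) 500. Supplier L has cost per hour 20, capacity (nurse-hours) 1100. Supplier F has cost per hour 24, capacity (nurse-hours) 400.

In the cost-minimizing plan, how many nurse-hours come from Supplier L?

Cheapest first:
Supplier 8 (3): use full 250 → 1850 nurse-hours to go.
Take 500 from Supplier V at 5 → need 1350 more.
Supplier 11 at 9: take all 300 nurse-hours → 1050 still needed.
Take 1050 from Supplier L at 20 to finish.
Supplier F, Supplier 16: unused.

1050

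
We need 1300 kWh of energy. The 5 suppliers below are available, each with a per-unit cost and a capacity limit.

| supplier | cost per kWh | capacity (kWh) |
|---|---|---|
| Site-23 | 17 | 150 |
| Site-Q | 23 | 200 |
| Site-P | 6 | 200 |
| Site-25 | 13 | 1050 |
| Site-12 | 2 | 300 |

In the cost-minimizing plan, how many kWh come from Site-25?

800

Use suppliers in increasing cost order.
Take 300 from Site-12 at 2 — need 1000 more.
Site-P at 6: take all 200 kWh — 800 still needed.
Take 800 from Site-25 at 13 to finish.
Site-23, Site-Q: unused.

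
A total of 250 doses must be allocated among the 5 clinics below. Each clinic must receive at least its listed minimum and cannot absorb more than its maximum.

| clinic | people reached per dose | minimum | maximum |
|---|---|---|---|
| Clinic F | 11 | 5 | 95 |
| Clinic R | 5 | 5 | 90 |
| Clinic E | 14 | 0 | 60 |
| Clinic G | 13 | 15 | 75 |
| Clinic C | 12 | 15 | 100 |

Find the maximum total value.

3150

Meeting every minimum uses 5+5+0+15+15 = 40 doses, leaving 210.
Highest people reached per dose first: Clinic E 14 > Clinic G 13 > Clinic C 12 > Clinic F 11 > Clinic R 5.
Clinic E takes 60 more to reach its cap of 60 → 150 left.
Give Clinic G 60 more to hit its cap of 75 → 90 left.
Clinic C takes 85 more to reach its cap of 100 → 5 left.
Clinic F has room for 90 more but only 5 remain, so it gets 10.
Total = 11×10 + 5×5 + 14×60 + 13×75 + 12×100 = 3150.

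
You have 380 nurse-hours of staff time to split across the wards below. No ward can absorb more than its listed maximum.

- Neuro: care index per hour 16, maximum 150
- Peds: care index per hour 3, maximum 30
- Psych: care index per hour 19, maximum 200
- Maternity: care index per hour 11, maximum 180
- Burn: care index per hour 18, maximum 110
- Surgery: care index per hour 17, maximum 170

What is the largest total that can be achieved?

Rank by care index per hour: Psych 19 > Burn 18 > Surgery 17 > Neuro 16 > Maternity 11 > Peds 3.
Psych: +200 to 200 (cap) → 180 left.
Burn takes 110 to reach its cap of 110 → 70 left.
Only 70 left; Surgery takes them to reach 70.
Total = 19×200 + 18×110 + 17×70 = 6970.

6970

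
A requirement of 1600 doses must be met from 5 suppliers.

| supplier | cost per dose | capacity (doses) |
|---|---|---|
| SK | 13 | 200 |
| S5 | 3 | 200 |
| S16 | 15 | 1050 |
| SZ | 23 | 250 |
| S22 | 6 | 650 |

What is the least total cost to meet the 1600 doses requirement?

Cheapest first:
Take 200 from S5 at 3 — need 1400 more.
S22 (6): use full 650 — 750 doses to go.
Take 200 from SK at 13 — need 550 more.
Take 550 from S16 at 15 to finish.
SZ: unused.
Cost = 200×3 + 650×6 + 200×13 + 550×15 = 15350.

15350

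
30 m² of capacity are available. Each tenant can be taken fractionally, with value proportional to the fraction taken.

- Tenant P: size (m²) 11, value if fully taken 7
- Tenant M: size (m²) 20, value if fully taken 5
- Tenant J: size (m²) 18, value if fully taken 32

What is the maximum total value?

Sort by value density: Tenant J 32/18≈1.78, Tenant P 7/11≈0.636, Tenant M 5/20≈0.25.
All 18 m² of Tenant J fit (value 32) ; 12 remain.
Take all of Tenant P (11 m², value 7) ; 1 m² left.
Fill the last 1 m² with part of Tenant M: 1/20 of it earns 0.25.
Total value = 39.25.

39.25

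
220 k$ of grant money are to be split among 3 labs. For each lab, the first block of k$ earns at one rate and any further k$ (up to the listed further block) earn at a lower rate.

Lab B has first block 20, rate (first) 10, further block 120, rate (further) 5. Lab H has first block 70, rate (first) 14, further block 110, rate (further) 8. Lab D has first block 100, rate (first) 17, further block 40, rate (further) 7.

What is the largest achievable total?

3120

Order all 6 blocks by rate: Lab D/first 17 > Lab H/first 14 > Lab B/first 10 > Lab H/second 8 > Lab D/second 7 > Lab B/second 5.
Fill Lab D first block (100 at 17) ; 120 left.
Lab H first at 14: fill all 70 ; 50 left.
Lab B/first (10): +20 ; 30 left.
Lab H second at 8: only 30 left, fill 30.
Total = 17×100 + 14×70 + 10×20 + 8×30 = 3120.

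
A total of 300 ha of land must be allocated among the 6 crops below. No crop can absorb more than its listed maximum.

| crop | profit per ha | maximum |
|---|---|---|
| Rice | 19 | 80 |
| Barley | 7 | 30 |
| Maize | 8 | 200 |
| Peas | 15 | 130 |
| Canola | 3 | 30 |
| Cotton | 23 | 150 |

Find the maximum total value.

6020

Highest profit per ha first: Cotton 23 > Rice 19 > Peas 15 > Maize 8 > Barley 7 > Canola 3.
Give Cotton 150 to hit its cap of 150 ; 150 left.
Give Rice 80 to hit its cap of 80 ; 70 left.
Only 70 left; Peas takes them to reach 70.
Total = 19×80 + 15×70 + 23×150 = 6020.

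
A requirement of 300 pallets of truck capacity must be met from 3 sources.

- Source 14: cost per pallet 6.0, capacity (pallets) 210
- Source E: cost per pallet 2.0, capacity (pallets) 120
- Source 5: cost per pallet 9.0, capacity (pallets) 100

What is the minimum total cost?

1320

Cheapest first:
Take 120 from Source E at 2.0 — need 180 more.
Source 14 at 6.0: take 180 of its 210 — requirement met.
Source 5: unused.
Cost = 120×2.0 + 180×6.0 = 1320.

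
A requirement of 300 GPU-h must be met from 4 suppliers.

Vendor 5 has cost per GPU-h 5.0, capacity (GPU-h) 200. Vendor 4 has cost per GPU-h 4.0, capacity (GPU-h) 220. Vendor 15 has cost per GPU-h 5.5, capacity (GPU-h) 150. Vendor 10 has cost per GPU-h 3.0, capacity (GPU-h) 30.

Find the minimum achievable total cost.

Fill from the cheapest supplier first.
Take 30 from Vendor 10 at 3.0 — need 270 more.
Take 220 from Vendor 4 at 4.0 — need 50 more.
Take 50 from Vendor 5 at 5.0 to finish.
Vendor 15: unused.
Cost = 30×3.0 + 220×4.0 + 50×5.0 = 1220.

1220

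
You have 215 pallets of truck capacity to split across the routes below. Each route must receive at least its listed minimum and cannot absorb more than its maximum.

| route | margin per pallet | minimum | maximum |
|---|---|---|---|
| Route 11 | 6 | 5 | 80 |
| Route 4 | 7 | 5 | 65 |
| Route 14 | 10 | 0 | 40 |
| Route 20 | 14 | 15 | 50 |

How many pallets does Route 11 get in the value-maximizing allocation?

Meeting every minimum uses 5+5+0+15 = 25 pallets, leaving 190.
Rank by margin per pallet: Route 20 14 > Route 14 10 > Route 4 7 > Route 11 6.
Route 20: +35 to 50 (cap) — 155 left.
Route 14 takes 40 more to reach its cap of 40 — 115 left.
Give Route 4 60 more to hit its cap of 65 — 55 left.
Route 11 has room for 75 more but only 55 remain, so it gets 60.

60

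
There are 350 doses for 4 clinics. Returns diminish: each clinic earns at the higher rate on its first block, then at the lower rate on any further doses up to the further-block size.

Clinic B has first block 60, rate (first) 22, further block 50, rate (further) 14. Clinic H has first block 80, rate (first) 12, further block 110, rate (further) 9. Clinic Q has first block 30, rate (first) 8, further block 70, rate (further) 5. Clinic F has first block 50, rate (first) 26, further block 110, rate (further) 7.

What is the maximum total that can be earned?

Treat each block as its own option and order by rate: Clinic F/tier1 26 > Clinic B/tier1 22 > Clinic B/tier2 14 > Clinic H/tier1 12 > Clinic H/tier2 9 > Clinic Q/tier1 8 > Clinic F/tier2 7 > Clinic Q/tier2 5.
Clinic F tier1 at 26: fill all 50 — 300 left.
Fill Clinic B tier1 block (60 at 22) — 240 left.
Fill Clinic B tier2 block (50 at 14) — 190 left.
Fill Clinic H tier1 block (80 at 12) — 110 left.
Fill Clinic H tier2 block (110 at 9) — 0 left.
Total = 26×50 + 22×60 + 14×50 + 12×80 + 9×110 = 5270.

5270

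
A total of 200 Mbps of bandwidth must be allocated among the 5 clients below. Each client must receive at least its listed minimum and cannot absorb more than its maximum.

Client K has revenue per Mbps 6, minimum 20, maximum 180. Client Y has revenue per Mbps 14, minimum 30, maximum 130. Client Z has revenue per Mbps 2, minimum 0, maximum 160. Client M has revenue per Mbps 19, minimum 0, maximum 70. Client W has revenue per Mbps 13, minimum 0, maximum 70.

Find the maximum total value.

Meeting every minimum uses 20+30+0+0+0 = 50 Mbps, leaving 150.
Rank by revenue per Mbps: Client M 19 > Client Y 14 > Client W 13 > Client K 6 > Client Z 2.
Client M: +70 to 70 (cap) → 80 left.
Client Y has room for 100 more but only 80 remain, so it gets 110.
Total = 6×20 + 14×110 + 19×70 = 2990.

2990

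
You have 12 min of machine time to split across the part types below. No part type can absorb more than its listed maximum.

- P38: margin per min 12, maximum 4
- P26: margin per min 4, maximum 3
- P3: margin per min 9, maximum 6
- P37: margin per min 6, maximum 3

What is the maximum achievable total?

Highest margin per min first: P38 12 > P3 9 > P37 6 > P26 4.
Give P38 4 to hit its cap of 4 ; 8 left.
P3: +6 to 6 (cap) ; 2 left.
P37: +2 (room for 3) → 2. Pool exhausted.
Total = 12×4 + 9×6 + 6×2 = 114.

114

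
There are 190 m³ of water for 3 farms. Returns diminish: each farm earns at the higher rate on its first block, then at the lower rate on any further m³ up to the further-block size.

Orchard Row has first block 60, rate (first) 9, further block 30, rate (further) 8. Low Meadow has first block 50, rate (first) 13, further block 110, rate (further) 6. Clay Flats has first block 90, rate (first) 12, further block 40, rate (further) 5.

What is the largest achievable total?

2180

Treat each block as its own option and order by rate: Low Meadow/T1 13 > Clay Flats/T1 12 > Orchard Row/T1 9 > Orchard Row/T2 8 > Low Meadow/T2 6 > Clay Flats/T2 5.
Low Meadow/T1 (13): +50 → 140 left.
Clay Flats T1 at 12: fill all 90 → 50 left.
50 remain; put them into Orchard Row T1 at 9.
Total = 13×50 + 12×90 + 9×50 = 2180.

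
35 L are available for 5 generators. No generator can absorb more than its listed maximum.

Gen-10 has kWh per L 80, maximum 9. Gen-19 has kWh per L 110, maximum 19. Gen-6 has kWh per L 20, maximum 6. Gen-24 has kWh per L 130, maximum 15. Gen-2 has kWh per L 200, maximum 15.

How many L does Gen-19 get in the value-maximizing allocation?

5

Order the generators by kWh per L: Gen-2 200 > Gen-24 130 > Gen-19 110 > Gen-10 80 > Gen-6 20.
Gen-2 takes 15 to reach its cap of 15 ; 20 left.
Gen-24 takes 15 to reach its cap of 15 ; 5 left.
Only 5 left; Gen-19 takes them to reach 5.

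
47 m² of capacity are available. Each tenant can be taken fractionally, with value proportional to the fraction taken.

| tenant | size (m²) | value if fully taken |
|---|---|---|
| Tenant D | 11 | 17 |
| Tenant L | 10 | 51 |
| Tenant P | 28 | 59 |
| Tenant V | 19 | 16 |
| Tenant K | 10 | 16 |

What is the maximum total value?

Rank by value-to-size ratio: Tenant L 51/10≈5.1, Tenant P 59/28≈2.11, Tenant K 16/10≈1.6, Tenant D 17/11≈1.55, Tenant V 16/19≈0.842.
All 10 m² of Tenant L fit (value 51) → 37 remain.
Tenant P: take in full, 28 m² for value 59 → 9 left.
Fill the last 9 m² with part of Tenant K: 9/10 of it earns 14.4.
Total value = 124.4.

124.4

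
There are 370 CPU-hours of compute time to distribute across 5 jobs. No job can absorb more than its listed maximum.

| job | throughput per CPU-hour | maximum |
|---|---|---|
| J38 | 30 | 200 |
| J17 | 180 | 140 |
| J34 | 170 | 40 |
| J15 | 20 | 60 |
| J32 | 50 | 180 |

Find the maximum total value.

Rank by throughput per CPU-hour: J17 180 > J34 170 > J32 50 > J38 30 > J15 20.
Give J17 140 to hit its cap of 140 → 230 left.
J34 takes 40 to reach its cap of 40 → 190 left.
Give J32 180 to hit its cap of 180 → 10 left.
J38: +10 (room for 200) → 10. Pool exhausted.
Total = 30×10 + 180×140 + 170×40 + 50×180 = 41300.

41300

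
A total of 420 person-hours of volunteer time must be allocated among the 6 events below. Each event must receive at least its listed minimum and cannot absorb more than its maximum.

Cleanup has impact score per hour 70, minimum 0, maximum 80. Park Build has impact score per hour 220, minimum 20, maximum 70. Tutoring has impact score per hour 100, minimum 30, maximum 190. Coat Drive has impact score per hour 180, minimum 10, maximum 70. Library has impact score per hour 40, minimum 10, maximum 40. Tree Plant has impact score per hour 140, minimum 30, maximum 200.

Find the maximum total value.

Meeting every minimum uses 0+20+30+10+10+30 = 100 person-hours, leaving 320.
Order the events by impact score per hour: Park Build 220 > Coat Drive 180 > Tree Plant 140 > Tutoring 100 > Cleanup 70 > Library 40.
Give Park Build 50 more to hit its cap of 70 ; 270 left.
Give Coat Drive 60 more to hit its cap of 70 ; 210 left.
Tree Plant takes 170 more to reach its cap of 200 ; 40 left.
Tutoring: +40 (room for 160) → 70. Pool exhausted.
Total = 220×70 + 100×70 + 180×70 + 40×10 + 140×200 = 63400.

63400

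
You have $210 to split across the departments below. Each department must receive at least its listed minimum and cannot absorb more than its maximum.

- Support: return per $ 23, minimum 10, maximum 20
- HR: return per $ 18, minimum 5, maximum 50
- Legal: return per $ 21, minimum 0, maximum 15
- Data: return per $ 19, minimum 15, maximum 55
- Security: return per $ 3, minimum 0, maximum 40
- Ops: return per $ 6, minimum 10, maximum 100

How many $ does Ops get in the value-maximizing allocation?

Meeting every minimum uses 10+5+0+15+0+10 = 40 $, leaving 170.
Highest return per $ first: Support 23 > Legal 21 > Data 19 > HR 18 > Ops 6 > Security 3.
Give Support 10 more to hit its cap of 20 → 160 left.
Legal: +15 to 15 (cap) → 145 left.
Data: +40 to 55 (cap) → 105 left.
HR: +45 to 50 (cap) → 60 left.
Ops has room for 90 more but only 60 remain, so it gets 70.

70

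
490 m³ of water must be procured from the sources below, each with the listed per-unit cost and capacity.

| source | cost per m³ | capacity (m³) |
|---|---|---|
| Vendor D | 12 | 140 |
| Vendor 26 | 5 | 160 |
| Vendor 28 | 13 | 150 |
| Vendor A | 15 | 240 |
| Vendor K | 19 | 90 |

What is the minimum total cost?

Cheapest first:
Take 160 from Vendor 26 at 5 ; need 330 more.
Vendor D at 12: take all 140 m³ ; 190 still needed.
Take 150 from Vendor 28 at 13 ; need 40 more.
Vendor A (15): take the remaining 40 ; done.
Vendor K: unused.
Cost = 160×5 + 140×12 + 150×13 + 40×15 = 5030.

5030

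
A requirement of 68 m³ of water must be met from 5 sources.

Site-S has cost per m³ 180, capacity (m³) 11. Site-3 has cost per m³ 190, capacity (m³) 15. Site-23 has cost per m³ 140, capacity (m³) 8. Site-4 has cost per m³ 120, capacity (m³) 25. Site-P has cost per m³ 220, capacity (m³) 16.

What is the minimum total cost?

10930

Use sources in increasing cost order.
Take 25 from Site-4 at 120 → need 43 more.
Take 8 from Site-23 at 140 → need 35 more.
Site-S at 180: take all 11 m³ → 24 still needed.
Take 15 from Site-3 at 190 → need 9 more.
Site-P at 220: take 9 of its 16 → requirement met.
Cost = 25×120 + 8×140 + 11×180 + 15×190 + 9×220 = 10930.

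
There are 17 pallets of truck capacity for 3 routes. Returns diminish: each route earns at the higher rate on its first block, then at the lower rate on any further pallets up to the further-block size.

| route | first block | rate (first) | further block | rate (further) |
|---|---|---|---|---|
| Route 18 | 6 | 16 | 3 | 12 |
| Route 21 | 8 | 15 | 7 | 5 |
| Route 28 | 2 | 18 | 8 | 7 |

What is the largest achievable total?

264

Rank every tier by rate: Route 28/tier1 18 > Route 18/tier1 16 > Route 21/tier1 15 > Route 18/tier2 12 > Route 28/tier2 7 > Route 21/tier2 5.
Route 28 tier1 at 18: fill all 2 ; 15 left.
Route 18/tier1 (16): +6 ; 9 left.
Route 21/tier1 (15): +8 ; 1 left.
1 remain; put them into Route 18 tier2 at 12.
Total = 18×2 + 16×6 + 15×8 + 12×1 = 264.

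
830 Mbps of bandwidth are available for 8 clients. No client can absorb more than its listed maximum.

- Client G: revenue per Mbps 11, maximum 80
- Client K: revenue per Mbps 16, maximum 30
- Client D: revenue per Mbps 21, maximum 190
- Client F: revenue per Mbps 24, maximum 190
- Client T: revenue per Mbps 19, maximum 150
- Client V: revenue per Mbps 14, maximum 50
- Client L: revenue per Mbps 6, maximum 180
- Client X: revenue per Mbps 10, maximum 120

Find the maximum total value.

14780

Rank by revenue per Mbps: Client F 24 > Client D 21 > Client T 19 > Client K 16 > Client V 14 > Client G 11 > Client X 10 > Client L 6.
Client F takes 190 to reach its cap of 190 ; 640 left.
Give Client D 190 to hit its cap of 190 ; 450 left.
Give Client T 150 to hit its cap of 150 ; 300 left.
Client K takes 30 to reach its cap of 30 ; 270 left.
Client V takes 50 to reach its cap of 50 ; 220 left.
Client G takes 80 to reach its cap of 80 ; 140 left.
Give Client X 120 to hit its cap of 120 ; 20 left.
Client L: +20 (room for 180) → 20. Pool exhausted.
Total = 11×80 + 16×30 + 21×190 + 24×190 + 19×150 + 14×50 + 6×20 + 10×120 = 14780.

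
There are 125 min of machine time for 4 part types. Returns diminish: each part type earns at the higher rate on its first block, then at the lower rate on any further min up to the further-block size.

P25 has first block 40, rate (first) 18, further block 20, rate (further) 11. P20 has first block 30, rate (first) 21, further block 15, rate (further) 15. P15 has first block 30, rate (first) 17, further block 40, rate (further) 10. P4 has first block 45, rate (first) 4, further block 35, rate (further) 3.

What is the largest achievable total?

2195

Order all 8 blocks by rate: P20/tier1 21 > P25/tier1 18 > P15/tier1 17 > P20/tier2 15 > P25/tier2 11 > P15/tier2 10 > P4/tier1 4 > P4/tier2 3.
P20/tier1 (21): +30 ; 95 left.
Fill P25 tier1 block (40 at 18) ; 55 left.
P15/tier1 (17): +30 ; 25 left.
P20/tier2 (15): +15 ; 10 left.
P25 tier2 at 11: only 10 left, fill 10.
Total = 21×30 + 18×40 + 17×30 + 15×15 + 11×10 = 2195.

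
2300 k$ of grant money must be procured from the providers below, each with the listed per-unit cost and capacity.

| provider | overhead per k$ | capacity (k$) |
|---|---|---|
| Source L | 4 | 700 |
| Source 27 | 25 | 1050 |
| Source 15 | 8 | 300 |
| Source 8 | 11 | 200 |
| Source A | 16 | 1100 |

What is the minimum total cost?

25000

Fill from the cheapest provider first.
Source L (4): use full 700 — 1600 k$ to go.
Source 15 (8): use full 300 — 1300 k$ to go.
Source 8 at 11: take all 200 k$ — 1100 still needed.
Source A at 16: take all 1100 k$ — 0 still needed.
Source 27: unused.
Cost = 700×4 + 300×8 + 200×11 + 1100×16 = 25000.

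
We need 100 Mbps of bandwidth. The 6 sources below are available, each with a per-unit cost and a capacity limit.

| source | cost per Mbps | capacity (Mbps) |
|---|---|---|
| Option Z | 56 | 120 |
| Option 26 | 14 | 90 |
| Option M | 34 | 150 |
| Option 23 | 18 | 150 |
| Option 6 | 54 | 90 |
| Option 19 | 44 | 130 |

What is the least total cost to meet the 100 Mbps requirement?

1440

Fill from the cheapest source first.
Option 26 (14): use full 90 — 10 Mbps to go.
Option 23 (18): take the remaining 10 — done.
Option M, Option 19, Option 6, Option Z: unused.
Cost = 90×14 + 10×18 = 1440.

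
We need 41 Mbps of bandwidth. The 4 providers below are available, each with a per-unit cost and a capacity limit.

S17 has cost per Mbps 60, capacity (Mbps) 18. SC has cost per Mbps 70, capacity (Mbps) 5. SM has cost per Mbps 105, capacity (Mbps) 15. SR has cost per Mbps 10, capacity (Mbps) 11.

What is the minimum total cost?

2275

Cheapest first:
SR (10): use full 11 ; 30 Mbps to go.
S17 (60): use full 18 ; 12 Mbps to go.
SC (70): use full 5 ; 7 Mbps to go.
SM (105): take the remaining 7 ; done.
Cost = 11×10 + 18×60 + 5×70 + 7×105 = 2275.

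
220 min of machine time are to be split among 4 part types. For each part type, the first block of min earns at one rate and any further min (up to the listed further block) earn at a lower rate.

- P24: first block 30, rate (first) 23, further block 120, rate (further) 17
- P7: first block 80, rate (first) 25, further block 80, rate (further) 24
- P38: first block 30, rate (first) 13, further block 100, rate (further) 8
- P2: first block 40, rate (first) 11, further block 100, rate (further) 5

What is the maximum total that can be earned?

Order all 8 blocks by rate: P7/T1 25 > P7/T2 24 > P24/T1 23 > P24/T2 17 > P38/T1 13 > P2/T1 11 > P38/T2 8 > P2/T2 5.
Fill P7 T1 block (80 at 25) → 140 left.
P7 T2 at 24: fill all 80 → 60 left.
P24/T1 (23): +30 → 30 left.
30 remain; put them into P24 T2 at 17.
Total = 25×80 + 24×80 + 23×30 + 17×30 = 5120.

5120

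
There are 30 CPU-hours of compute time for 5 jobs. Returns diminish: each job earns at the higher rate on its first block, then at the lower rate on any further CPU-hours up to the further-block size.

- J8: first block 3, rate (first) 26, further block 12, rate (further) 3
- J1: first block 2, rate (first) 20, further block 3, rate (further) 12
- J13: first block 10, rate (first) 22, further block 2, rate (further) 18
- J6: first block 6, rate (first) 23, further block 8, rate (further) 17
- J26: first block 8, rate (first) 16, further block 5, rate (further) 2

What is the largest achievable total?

Treat each block as its own option and order by rate: J8/T1 26 > J6/T1 23 > J13/T1 22 > J1/T1 20 > J13/T2 18 > J6/T2 17 > J26/T1 16 > J1/T2 12 > J8/T2 3 > J26/T2 2.
J8 T1 at 26: fill all 3 — 27 left.
J6 T1 at 23: fill all 6 — 21 left.
Fill J13 T1 block (10 at 22) — 11 left.
J1 T1 at 20: fill all 2 — 9 left.
Fill J13 T2 block (2 at 18) — 7 left.
7 remain; put them into J6 T2 at 17.
Total = 26×3 + 23×6 + 22×10 + 20×2 + 18×2 + 17×7 = 631.

631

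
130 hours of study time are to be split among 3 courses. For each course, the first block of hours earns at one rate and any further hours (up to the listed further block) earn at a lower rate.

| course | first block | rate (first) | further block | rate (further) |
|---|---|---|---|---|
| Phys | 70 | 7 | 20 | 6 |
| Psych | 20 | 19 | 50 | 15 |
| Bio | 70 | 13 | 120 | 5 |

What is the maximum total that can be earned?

1910

Treat each block as its own option and order by rate: Psych/tier1 19 > Psych/tier2 15 > Bio/tier1 13 > Phys/tier1 7 > Phys/tier2 6 > Bio/tier2 5.
Fill Psych tier1 block (20 at 19) — 110 left.
Fill Psych tier2 block (50 at 15) — 60 left.
60 remain; put them into Bio tier1 at 13.
Total = 19×20 + 15×50 + 13×60 = 1910.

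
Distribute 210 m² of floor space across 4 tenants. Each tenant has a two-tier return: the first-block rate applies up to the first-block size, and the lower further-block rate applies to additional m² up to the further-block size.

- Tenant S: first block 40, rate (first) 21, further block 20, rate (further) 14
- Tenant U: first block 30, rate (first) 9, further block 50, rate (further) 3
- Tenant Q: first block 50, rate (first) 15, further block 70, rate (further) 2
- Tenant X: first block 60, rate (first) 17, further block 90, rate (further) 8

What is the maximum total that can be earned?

Rank every tier by rate: Tenant S/tier1 21 > Tenant X/tier1 17 > Tenant Q/tier1 15 > Tenant S/tier2 14 > Tenant U/tier1 9 > Tenant X/tier2 8 > Tenant U/tier2 3 > Tenant Q/tier2 2.
Tenant S tier1 at 21: fill all 40 ; 170 left.
Tenant X/tier1 (17): +60 ; 110 left.
Tenant Q tier1 at 15: fill all 50 ; 60 left.
Tenant S tier2 at 14: fill all 20 ; 40 left.
Tenant U/tier1 (9): +30 ; 10 left.
Tenant X/tier2: +10 of 90 at 8; pool empty.
Total = 21×40 + 17×60 + 15×50 + 14×20 + 9×30 + 8×10 = 3240.

3240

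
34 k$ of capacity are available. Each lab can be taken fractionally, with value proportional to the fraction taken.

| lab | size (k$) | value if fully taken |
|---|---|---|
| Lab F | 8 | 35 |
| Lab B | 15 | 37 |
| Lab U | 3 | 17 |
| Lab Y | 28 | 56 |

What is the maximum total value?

105

Sort by value density: Lab U 17/3≈5.67, Lab F 35/8≈4.38, Lab B 37/15≈2.47, Lab Y 56/28≈2.
All 3 k$ of Lab U fit (value 17) ; 31 remain.
All 8 k$ of Lab F fit (value 35) ; 23 remain.
Take all of Lab B (15 k$, value 37) ; 8 k$ left.
Only 8 k$ remain; take 8/28 of Lab Y for value 56×8/28 = 16.
Total value = 105.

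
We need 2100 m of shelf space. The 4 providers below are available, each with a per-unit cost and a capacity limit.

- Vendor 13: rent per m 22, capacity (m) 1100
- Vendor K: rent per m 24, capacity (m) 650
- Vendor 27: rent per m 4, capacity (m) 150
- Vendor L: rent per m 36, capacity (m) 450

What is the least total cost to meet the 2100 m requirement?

Cheapest first:
Take 150 from Vendor 27 at 4 ; need 1950 more.
Take 1100 from Vendor 13 at 22 ; need 850 more.
Vendor K at 24: take all 650 m ; 200 still needed.
Take 200 from Vendor L at 36 to finish.
Cost = 150×4 + 1100×22 + 650×24 + 200×36 = 47600.

47600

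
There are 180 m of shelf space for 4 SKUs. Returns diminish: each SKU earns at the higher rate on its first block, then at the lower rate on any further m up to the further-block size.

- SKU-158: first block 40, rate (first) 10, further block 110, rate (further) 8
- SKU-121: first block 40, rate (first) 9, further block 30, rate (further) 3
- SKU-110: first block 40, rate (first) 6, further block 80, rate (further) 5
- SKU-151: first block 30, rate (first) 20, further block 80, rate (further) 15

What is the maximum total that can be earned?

2470

Order all 8 blocks by rate: SKU-151/tier1 20 > SKU-151/tier2 15 > SKU-158/tier1 10 > SKU-121/tier1 9 > SKU-158/tier2 8 > SKU-110/tier1 6 > SKU-110/tier2 5 > SKU-121/tier2 3.
SKU-151/tier1 (20): +30 → 150 left.
SKU-151/tier2 (15): +80 → 70 left.
SKU-158 tier1 at 10: fill all 40 → 30 left.
30 remain; put them into SKU-121 tier1 at 9.
Total = 20×30 + 15×80 + 10×40 + 9×30 = 2470.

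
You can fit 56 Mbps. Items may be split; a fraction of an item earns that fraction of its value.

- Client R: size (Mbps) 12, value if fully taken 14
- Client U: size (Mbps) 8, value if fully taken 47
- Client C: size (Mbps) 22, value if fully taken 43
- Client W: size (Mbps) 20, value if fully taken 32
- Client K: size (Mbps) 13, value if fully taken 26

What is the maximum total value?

136.8

Rank by value-to-size ratio: Client U 47/8≈5.88, Client K 26/13≈2, Client C 43/22≈1.95, Client W 32/20≈1.6, Client R 14/12≈1.17.
All 8 Mbps of Client U fit (value 47) → 48 remain.
All 13 Mbps of Client K fit (value 26) → 35 remain.
Take all of Client C (22 Mbps, value 43) → 13 Mbps left.
13 Mbps left: a 13/20 share of Client W gives 32×13/20 = 20.8.
Total value = 136.8.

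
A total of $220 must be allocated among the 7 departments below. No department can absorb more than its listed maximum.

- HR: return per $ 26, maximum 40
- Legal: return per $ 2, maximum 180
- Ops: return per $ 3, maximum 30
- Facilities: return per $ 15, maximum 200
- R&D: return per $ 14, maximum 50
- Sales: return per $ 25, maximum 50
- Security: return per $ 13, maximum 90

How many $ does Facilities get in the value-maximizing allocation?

130

Order the departments by return per $: HR 26 > Sales 25 > Facilities 15 > R&D 14 > Security 13 > Ops 3 > Legal 2.
HR takes 40 to reach its cap of 40 → 180 left.
Sales takes 50 to reach its cap of 50 → 130 left.
Only 130 left; Facilities takes them to reach 130.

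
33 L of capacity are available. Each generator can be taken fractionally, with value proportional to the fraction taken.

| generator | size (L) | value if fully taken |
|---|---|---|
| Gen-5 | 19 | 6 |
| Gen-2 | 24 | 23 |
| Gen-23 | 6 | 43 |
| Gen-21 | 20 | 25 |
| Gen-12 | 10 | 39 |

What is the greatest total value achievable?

103.25

Sort by value density: Gen-23 43/6≈7.17, Gen-12 39/10≈3.9, Gen-21 25/20≈1.25, Gen-2 23/24≈0.958, Gen-5 6/19≈0.316.
Gen-23: take in full, 6 L for value 43 — 27 left.
All 10 L of Gen-12 fit (value 39) — 17 remain.
Fill the last 17 L with part of Gen-21: 17/20 of it earns 21.25.
Total value = 103.25.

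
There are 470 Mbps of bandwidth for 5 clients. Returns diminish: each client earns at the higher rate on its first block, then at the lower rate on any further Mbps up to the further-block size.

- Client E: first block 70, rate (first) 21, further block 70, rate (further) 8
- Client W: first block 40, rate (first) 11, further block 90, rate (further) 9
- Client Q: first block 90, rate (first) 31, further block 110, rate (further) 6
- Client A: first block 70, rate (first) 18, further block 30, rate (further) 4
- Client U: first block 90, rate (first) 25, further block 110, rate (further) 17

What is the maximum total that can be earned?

Rank every tier by rate: Client Q/tier1 31 > Client U/tier1 25 > Client E/tier1 21 > Client A/tier1 18 > Client U/tier2 17 > Client W/tier1 11 > Client W/tier2 9 > Client E/tier2 8 > Client Q/tier2 6 > Client A/tier2 4.
Client Q/tier1 (31): +90 — 380 left.
Client U/tier1 (25): +90 — 290 left.
Client E/tier1 (21): +70 — 220 left.
Client A/tier1 (18): +70 — 150 left.
Client U/tier2 (17): +110 — 40 left.
Client W/tier1 (11): +40 — 0 left.
Total = 31×90 + 25×90 + 21×70 + 18×70 + 17×110 + 11×40 = 10080.

10080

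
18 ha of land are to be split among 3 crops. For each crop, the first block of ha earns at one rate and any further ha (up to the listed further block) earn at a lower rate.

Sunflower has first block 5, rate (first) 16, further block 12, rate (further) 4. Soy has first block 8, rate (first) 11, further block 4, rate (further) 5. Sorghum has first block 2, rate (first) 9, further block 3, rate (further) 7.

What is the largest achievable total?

Order all 6 blocks by rate: Sunflower/first 16 > Soy/first 11 > Sorghum/first 9 > Sorghum/second 7 > Soy/second 5 > Sunflower/second 4.
Sunflower first at 16: fill all 5 ; 13 left.
Fill Soy first block (8 at 11) ; 5 left.
Sorghum first at 9: fill all 2 ; 3 left.
Sorghum second at 7: fill all 3 ; 0 left.
Total = 16×5 + 11×8 + 9×2 + 7×3 = 207.

207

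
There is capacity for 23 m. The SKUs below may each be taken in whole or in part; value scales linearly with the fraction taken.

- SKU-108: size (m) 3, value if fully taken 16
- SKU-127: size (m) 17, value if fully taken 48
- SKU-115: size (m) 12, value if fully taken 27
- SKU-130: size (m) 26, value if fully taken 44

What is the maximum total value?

70.75

Best value per unit of size first: SKU-108 16/3≈5.33, SKU-127 48/17≈2.82, SKU-115 27/12≈2.25, SKU-130 44/26≈1.69.
SKU-108: take in full, 3 m for value 16 — 20 left.
Take all of SKU-127 (17 m, value 48) — 3 m left.
Only 3 m remain; take 3/12 of SKU-115 for value 27×3/12 = 6.75.
Total value = 70.75.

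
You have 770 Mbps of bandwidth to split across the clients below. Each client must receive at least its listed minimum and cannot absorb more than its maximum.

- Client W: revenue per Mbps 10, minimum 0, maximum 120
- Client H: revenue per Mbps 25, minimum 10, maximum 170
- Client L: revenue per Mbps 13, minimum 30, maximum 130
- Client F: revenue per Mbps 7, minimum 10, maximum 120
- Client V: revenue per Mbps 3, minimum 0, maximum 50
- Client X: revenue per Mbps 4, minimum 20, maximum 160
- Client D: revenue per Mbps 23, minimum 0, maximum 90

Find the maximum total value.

10610

Meeting every minimum uses 0+10+30+10+0+20+0 = 70 Mbps, leaving 700.
Rank by revenue per Mbps: Client H 25 > Client D 23 > Client L 13 > Client W 10 > Client F 7 > Client X 4 > Client V 3.
Give Client H 160 more to hit its cap of 170 ; 540 left.
Client D takes 90 more to reach its cap of 90 ; 450 left.
Client L takes 100 more to reach its cap of 130 ; 350 left.
Give Client W 120 more to hit its cap of 120 ; 230 left.
Client F takes 110 more to reach its cap of 120 ; 120 left.
Only 120 left; Client X takes them to reach 140.
Total = 10×120 + 25×170 + 13×130 + 7×120 + 4×140 + 23×90 = 10610.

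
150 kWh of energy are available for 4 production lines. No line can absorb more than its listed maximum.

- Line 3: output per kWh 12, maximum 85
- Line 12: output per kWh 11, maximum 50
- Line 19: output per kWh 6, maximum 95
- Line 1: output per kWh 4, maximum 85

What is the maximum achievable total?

1660

Rank by output per kWh: Line 3 12 > Line 12 11 > Line 19 6 > Line 1 4.
Give Line 3 85 to hit its cap of 85 ; 65 left.
Line 12: +50 to 50 (cap) ; 15 left.
Line 19: +15 (room for 95) → 15. Pool exhausted.
Total = 12×85 + 11×50 + 6×15 = 1660.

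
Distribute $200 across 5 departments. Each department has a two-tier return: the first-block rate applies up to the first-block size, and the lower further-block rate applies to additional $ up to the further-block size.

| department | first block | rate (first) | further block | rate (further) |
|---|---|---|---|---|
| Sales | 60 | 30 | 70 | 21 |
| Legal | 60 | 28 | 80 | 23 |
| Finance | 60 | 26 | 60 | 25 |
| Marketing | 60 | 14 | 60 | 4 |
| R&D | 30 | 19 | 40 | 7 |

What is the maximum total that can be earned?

5540

Order all 10 blocks by rate: Sales/first 30 > Legal/first 28 > Finance/first 26 > Finance/second 25 > Legal/second 23 > Sales/second 21 > R&D/first 19 > Marketing/first 14 > R&D/second 7 > Marketing/second 4.
Fill Sales first block (60 at 30) → 140 left.
Fill Legal first block (60 at 28) → 80 left.
Fill Finance first block (60 at 26) → 20 left.
Finance second at 25: only 20 left, fill 20.
Total = 30×60 + 28×60 + 26×60 + 25×20 = 5540.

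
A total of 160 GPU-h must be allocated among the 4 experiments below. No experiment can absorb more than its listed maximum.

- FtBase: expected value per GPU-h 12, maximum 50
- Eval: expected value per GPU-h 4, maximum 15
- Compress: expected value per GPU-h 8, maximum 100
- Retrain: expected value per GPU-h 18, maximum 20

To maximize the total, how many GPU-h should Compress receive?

Order the experiments by expected value per GPU-h: Retrain 18 > FtBase 12 > Compress 8 > Eval 4.
Retrain: +20 to 20 (cap) ; 140 left.
Give FtBase 50 to hit its cap of 50 ; 90 left.
Compress has room for 100 but only 90 remain, so it gets 90.

90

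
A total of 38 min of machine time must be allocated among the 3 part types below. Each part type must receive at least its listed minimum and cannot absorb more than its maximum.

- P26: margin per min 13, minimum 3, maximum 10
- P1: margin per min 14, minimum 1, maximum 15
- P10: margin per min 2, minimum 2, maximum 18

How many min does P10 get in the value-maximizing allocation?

13

Meeting every minimum uses 3+1+2 = 6 min, leaving 32.
Rank by margin per min: P1 14 > P26 13 > P10 2.
P1 takes 14 more to reach its cap of 15 ; 18 left.
P26 takes 7 more to reach its cap of 10 ; 11 left.
P10: +11 (room for 16) → 13. Pool exhausted.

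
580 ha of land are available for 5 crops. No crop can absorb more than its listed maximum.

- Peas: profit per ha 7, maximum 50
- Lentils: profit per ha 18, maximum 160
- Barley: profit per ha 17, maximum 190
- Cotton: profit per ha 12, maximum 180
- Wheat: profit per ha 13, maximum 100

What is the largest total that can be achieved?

8970

Highest profit per ha first: Lentils 18 > Barley 17 > Wheat 13 > Cotton 12 > Peas 7.
Give Lentils 160 to hit its cap of 160 → 420 left.
Barley takes 190 to reach its cap of 190 → 230 left.
Give Wheat 100 to hit its cap of 100 → 130 left.
Only 130 left; Cotton takes them to reach 130.
Total = 18×160 + 17×190 + 12×130 + 13×100 = 8970.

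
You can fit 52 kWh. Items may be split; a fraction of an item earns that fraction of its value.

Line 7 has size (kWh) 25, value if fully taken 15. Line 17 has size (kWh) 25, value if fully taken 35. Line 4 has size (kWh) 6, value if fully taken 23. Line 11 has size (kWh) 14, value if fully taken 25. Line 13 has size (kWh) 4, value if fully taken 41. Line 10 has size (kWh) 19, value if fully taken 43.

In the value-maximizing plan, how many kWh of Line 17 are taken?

9

Rank by value-to-size ratio: Line 13 41/4≈10.2, Line 4 23/6≈3.83, Line 10 43/19≈2.26, Line 11 25/14≈1.79, Line 17 35/25≈1.4, Line 7 15/25≈0.6.
All 4 kWh of Line 13 fit (value 41) — 48 remain.
All 6 kWh of Line 4 fit (value 23) — 42 remain.
Take all of Line 10 (19 kWh, value 43) — 23 kWh left.
All 14 kWh of Line 11 fit (value 25) — 9 remain.
Only 9 kWh remain; take 9/25 of Line 17 for value 35×9/25 = 12.6.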